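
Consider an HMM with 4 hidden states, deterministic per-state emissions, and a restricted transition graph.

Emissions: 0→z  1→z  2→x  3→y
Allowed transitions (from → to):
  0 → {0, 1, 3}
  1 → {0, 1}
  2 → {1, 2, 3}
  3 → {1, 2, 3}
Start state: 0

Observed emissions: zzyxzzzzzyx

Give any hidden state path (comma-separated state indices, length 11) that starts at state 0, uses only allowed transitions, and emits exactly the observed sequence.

  [0] z  {0,1}  => 0  start
  [1] z  {0,1}  => 0  0->0 ok
  [2] y  {3}  => 3  0->3 ok
  [3] x  {2}  => 2  3->2 ok
  [4] z  {0,1}  => 1  2->1 ok
  [5] z  {0,1}  => 1  1->1 ok
  [6] z  {0,1}  => 0  1->0 ok
  [7] z  {0,1}  => 1  0->1 ok
  [8] z  {0,1}  => 0  1->0 ok
  [9] y  {3}  => 3  0->3 ok
  [10] x  {2}  => 2  3->2 ok

0,0,3,2,1,1,0,1,0,3,2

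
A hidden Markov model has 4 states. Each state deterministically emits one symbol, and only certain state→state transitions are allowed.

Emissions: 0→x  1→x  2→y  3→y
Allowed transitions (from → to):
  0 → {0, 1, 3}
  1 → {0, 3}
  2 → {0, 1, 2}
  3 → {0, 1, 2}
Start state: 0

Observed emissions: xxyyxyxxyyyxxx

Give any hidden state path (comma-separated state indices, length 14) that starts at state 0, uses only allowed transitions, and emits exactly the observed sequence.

0,1,3,2,1,3,0,0,3,2,2,1,0,0

  0: obs=x cand={0,1} pick 0 [start]
  1: obs=x cand={0,1} pick 1 [0->1 ok]
  2: obs=y cand={2,3} pick 3 [1->3 ok]
  3: obs=y cand={2,3} pick 2 [3->2 ok]
  4: obs=x cand={0,1} pick 1 [2->1 ok]
  5: obs=y cand={2,3} pick 3 [1->3 ok]
  6: obs=x cand={0,1} pick 0 [3->0 ok]
  7: obs=x cand={0,1} pick 0 [0->0 ok]
  8: obs=y cand={2,3} pick 3 [0->3 ok]
  9: obs=y cand={2,3} pick 2 [3->2 ok]
  10: obs=y cand={2,3} pick 2 [2->2 ok]
  11: obs=x cand={0,1} pick 1 [2->1 ok]
  12: obs=x cand={0,1} pick 0 [1->0 ok]
  13: obs=x cand={0,1} pick 0 [0->0 ok]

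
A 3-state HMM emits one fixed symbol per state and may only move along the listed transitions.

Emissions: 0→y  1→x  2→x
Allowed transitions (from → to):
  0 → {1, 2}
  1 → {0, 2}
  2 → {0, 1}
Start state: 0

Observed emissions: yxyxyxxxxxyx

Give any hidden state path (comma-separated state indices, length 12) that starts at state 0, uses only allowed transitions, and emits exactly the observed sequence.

  0: obs=y cand={0} pick 0 [start]
  1: obs=x cand={1,2} pick 2 [0->2 ok]
  2: obs=y cand={0} pick 0 [2->0 ok]
  3: obs=x cand={1,2} pick 1 [0->1 ok]
  4: obs=y cand={0} pick 0 [1->0 ok]
  5: obs=x cand={1,2} pick 2 [0->2 ok]
  6: obs=x cand={1,2} pick 1 [2->1 ok]
  7: obs=x cand={1,2} pick 2 [1->2 ok]
  8: obs=x cand={1,2} pick 1 [2->1 ok]
  9: obs=x cand={1,2} pick 2 [1->2 ok]
  10: obs=y cand={0} pick 0 [2->0 ok]
  11: obs=x cand={1,2} pick 2 [0->2 ok]

0,2,0,1,0,2,1,2,1,2,0,2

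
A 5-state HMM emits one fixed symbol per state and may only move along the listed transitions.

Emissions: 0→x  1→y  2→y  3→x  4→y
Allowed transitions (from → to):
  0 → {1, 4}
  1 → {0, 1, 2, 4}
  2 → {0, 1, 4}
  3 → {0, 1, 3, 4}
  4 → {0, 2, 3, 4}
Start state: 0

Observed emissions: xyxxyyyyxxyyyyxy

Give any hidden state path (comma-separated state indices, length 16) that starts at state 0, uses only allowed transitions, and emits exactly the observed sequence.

  pos 0: x in {0,3}, choose 0; start
  pos 1: y in {1,2,4}, choose 4; 0->4 ok
  pos 2: x in {0,3}, choose 3; 4->3 ok
  pos 3: x in {0,3}, choose 0; 3->0 ok
  pos 4: y in {1,2,4}, choose 1; 0->1 ok
  pos 5: y in {1,2,4}, choose 4; 1->4 ok
  pos 6: y in {1,2,4}, choose 2; 4->2 ok
  pos 7: y in {1,2,4}, choose 4; 2->4 ok
  pos 8: x in {0,3}, choose 3; 4->3 ok
  pos 9: x in {0,3}, choose 0; 3->0 ok
  pos 10: y in {1,2,4}, choose 1; 0->1 ok
  pos 11: y in {1,2,4}, choose 2; 1->2 ok
  pos 12: y in {1,2,4}, choose 1; 2->1 ok
  pos 13: y in {1,2,4}, choose 2; 1->2 ok
  pos 14: x in {0,3}, choose 0; 2->0 ok
  pos 15: y in {1,2,4}, choose 1; 0->1 ok

0,4,3,0,1,4,2,4,3,0,1,2,1,2,0,1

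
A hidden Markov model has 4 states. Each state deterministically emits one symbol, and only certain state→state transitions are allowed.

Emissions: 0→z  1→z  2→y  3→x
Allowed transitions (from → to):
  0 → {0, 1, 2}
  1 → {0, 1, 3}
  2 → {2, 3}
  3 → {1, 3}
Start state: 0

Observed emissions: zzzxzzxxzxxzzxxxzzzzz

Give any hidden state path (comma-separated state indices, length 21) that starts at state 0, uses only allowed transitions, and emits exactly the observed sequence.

  pos 0: z in {0,1}, choose 0; start
  pos 1: z in {0,1}, choose 0; 0->0 ok
  pos 2: z in {0,1}, choose 1; 0->1 ok
  pos 3: x in {3}, choose 3; 1->3 ok
  pos 4: z in {0,1}, choose 1; 3->1 ok
  pos 5: z in {0,1}, choose 1; 1->1 ok
  pos 6: x in {3}, choose 3; 1->3 ok
  pos 7: x in {3}, choose 3; 3->3 ok
  pos 8: z in {0,1}, choose 1; 3->1 ok
  pos 9: x in {3}, choose 3; 1->3 ok
  pos 10: x in {3}, choose 3; 3->3 ok
  pos 11: z in {0,1}, choose 1; 3->1 ok
  pos 12: z in {0,1}, choose 1; 1->1 ok
  pos 13: x in {3}, choose 3; 1->3 ok
  pos 14: x in {3}, choose 3; 3->3 ok
  pos 15: x in {3}, choose 3; 3->3 ok
  pos 16: z in {0,1}, choose 1; 3->1 ok
  pos 17: z in {0,1}, choose 1; 1->1 ok
  pos 18: z in {0,1}, choose 1; 1->1 ok
  pos 19: z in {0,1}, choose 0; 1->0 ok
  pos 20: z in {0,1}, choose 1; 0->1 ok

0,0,1,3,1,1,3,3,1,3,3,1,1,3,3,3,1,1,1,0,1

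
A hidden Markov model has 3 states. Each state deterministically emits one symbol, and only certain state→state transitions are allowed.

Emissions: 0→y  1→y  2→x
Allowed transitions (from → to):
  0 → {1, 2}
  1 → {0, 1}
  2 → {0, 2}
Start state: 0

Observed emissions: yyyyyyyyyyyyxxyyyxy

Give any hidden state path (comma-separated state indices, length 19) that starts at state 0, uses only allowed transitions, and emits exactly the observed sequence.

  t0 'y' -> {0,1}, take 0 (start)
  t1 'y' -> {0,1}, take 1 (0->1 ok)
  t2 'y' -> {0,1}, take 1 (1->1 ok)
  t3 'y' -> {0,1}, take 1 (1->1 ok)
  t4 'y' -> {0,1}, take 1 (1->1 ok)
  t5 'y' -> {0,1}, take 0 (1->0 ok)
  t6 'y' -> {0,1}, take 1 (0->1 ok)
  t7 'y' -> {0,1}, take 1 (1->1 ok)
  t8 'y' -> {0,1}, take 0 (1->0 ok)
  t9 'y' -> {0,1}, take 1 (0->1 ok)
  t10 'y' -> {0,1}, take 1 (1->1 ok)
  t11 'y' -> {0,1}, take 0 (1->0 ok)
  t12 'x' -> {2}, take 2 (0->2 ok)
  t13 'x' -> {2}, take 2 (2->2 ok)
  t14 'y' -> {0,1}, take 0 (2->0 ok)
  t15 'y' -> {0,1}, take 1 (0->1 ok)
  t16 'y' -> {0,1}, take 0 (1->0 ok)
  t17 'x' -> {2}, take 2 (0->2 ok)
  t18 'y' -> {0,1}, take 0 (2->0 ok)

0,1,1,1,1,0,1,1,0,1,1,0,2,2,0,1,0,2,0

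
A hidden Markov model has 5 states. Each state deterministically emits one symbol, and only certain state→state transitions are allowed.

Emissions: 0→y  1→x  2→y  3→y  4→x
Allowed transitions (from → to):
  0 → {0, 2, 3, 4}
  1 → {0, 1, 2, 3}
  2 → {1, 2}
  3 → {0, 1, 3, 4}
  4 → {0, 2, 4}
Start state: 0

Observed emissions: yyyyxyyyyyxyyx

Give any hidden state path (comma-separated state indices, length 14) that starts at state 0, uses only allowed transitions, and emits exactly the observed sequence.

0,3,3,3,4,0,3,3,3,0,4,2,2,1

  0: obs=y cand={0,2,3} pick 0 [start]
  1: obs=y cand={0,2,3} pick 3 [0->3 ok]
  2: obs=y cand={0,2,3} pick 3 [3->3 ok]
  3: obs=y cand={0,2,3} pick 3 [3->3 ok]
  4: obs=x cand={1,4} pick 4 [3->4 ok]
  5: obs=y cand={0,2,3} pick 0 [4->0 ok]
  6: obs=y cand={0,2,3} pick 3 [0->3 ok]
  7: obs=y cand={0,2,3} pick 3 [3->3 ok]
  8: obs=y cand={0,2,3} pick 3 [3->3 ok]
  9: obs=y cand={0,2,3} pick 0 [3->0 ok]
  10: obs=x cand={1,4} pick 4 [0->4 ok]
  11: obs=y cand={0,2,3} pick 2 [4->2 ok]
  12: obs=y cand={0,2,3} pick 2 [2->2 ok]
  13: obs=x cand={1,4} pick 1 [2->1 ok]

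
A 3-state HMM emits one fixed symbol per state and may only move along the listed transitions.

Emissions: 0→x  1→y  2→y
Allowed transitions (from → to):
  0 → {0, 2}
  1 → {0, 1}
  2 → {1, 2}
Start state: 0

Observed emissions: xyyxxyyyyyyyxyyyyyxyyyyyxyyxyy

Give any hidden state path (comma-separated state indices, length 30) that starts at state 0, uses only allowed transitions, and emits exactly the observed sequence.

0,2,1,0,0,2,2,2,1,1,1,1,0,2,2,2,1,1,0,2,2,2,1,1,0,2,1,0,2,2

  0: obs=x cand={0} pick 0 [start]
  1: obs=y cand={1,2} pick 2 [0->2 ok]
  2: obs=y cand={1,2} pick 1 [2->1 ok]
  3: obs=x cand={0} pick 0 [1->0 ok]
  4: obs=x cand={0} pick 0 [0->0 ok]
  5: obs=y cand={1,2} pick 2 [0->2 ok]
  6: obs=y cand={1,2} pick 2 [2->2 ok]
  7: obs=y cand={1,2} pick 2 [2->2 ok]
  8: obs=y cand={1,2} pick 1 [2->1 ok]
  9: obs=y cand={1,2} pick 1 [1->1 ok]
  10: obs=y cand={1,2} pick 1 [1->1 ok]
  11: obs=y cand={1,2} pick 1 [1->1 ok]
  12: obs=x cand={0} pick 0 [1->0 ok]
  13: obs=y cand={1,2} pick 2 [0->2 ok]
  14: obs=y cand={1,2} pick 2 [2->2 ok]
  15: obs=y cand={1,2} pick 2 [2->2 ok]
  16: obs=y cand={1,2} pick 1 [2->1 ok]
  17: obs=y cand={1,2} pick 1 [1->1 ok]
  18: obs=x cand={0} pick 0 [1->0 ok]
  19: obs=y cand={1,2} pick 2 [0->2 ok]
  20: obs=y cand={1,2} pick 2 [2->2 ok]
  21: obs=y cand={1,2} pick 2 [2->2 ok]
  22: obs=y cand={1,2} pick 1 [2->1 ok]
  23: obs=y cand={1,2} pick 1 [1->1 ok]
  24: obs=x cand={0} pick 0 [1->0 ok]
  25: obs=y cand={1,2} pick 2 [0->2 ok]
  26: obs=y cand={1,2} pick 1 [2->1 ok]
  27: obs=x cand={0} pick 0 [1->0 ok]
  28: obs=y cand={1,2} pick 2 [0->2 ok]
  29: obs=y cand={1,2} pick 2 [2->2 ok]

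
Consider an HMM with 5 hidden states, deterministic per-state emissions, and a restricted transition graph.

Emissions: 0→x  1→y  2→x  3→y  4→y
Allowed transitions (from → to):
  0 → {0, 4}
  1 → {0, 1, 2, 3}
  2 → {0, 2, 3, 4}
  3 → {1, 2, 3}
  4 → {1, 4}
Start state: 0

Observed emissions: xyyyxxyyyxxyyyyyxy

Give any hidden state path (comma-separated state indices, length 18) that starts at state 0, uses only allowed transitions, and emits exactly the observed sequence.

  0: obs=x cand={0,2} pick 0 [start]
  1: obs=y cand={1,3,4} pick 4 [0->4 ok]
  2: obs=y cand={1,3,4} pick 1 [4->1 ok]
  3: obs=y cand={1,3,4} pick 3 [1->3 ok]
  4: obs=x cand={0,2} pick 2 [3->2 ok]
  5: obs=x cand={0,2} pick 2 [2->2 ok]
  6: obs=y cand={1,3,4} pick 4 [2->4 ok]
  7: obs=y cand={1,3,4} pick 4 [4->4 ok]
  8: obs=y cand={1,3,4} pick 1 [4->1 ok]
  9: obs=x cand={0,2} pick 0 [1->0 ok]
  10: obs=x cand={0,2} pick 0 [0->0 ok]
  11: obs=y cand={1,3,4} pick 4 [0->4 ok]
  12: obs=y cand={1,3,4} pick 4 [4->4 ok]
  13: obs=y cand={1,3,4} pick 4 [4->4 ok]
  14: obs=y cand={1,3,4} pick 4 [4->4 ok]
  15: obs=y cand={1,3,4} pick 1 [4->1 ok]
  16: obs=x cand={0,2} pick 2 [1->2 ok]
  17: obs=y cand={1,3,4} pick 4 [2->4 ok]

0,4,1,3,2,2,4,4,1,0,0,4,4,4,4,1,2,4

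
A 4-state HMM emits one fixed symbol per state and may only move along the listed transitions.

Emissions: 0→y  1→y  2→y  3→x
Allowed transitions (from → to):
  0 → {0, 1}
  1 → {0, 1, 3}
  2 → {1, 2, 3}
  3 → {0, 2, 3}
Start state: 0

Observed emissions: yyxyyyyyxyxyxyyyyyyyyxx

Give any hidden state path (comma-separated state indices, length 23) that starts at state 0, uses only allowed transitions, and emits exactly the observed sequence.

  [0] y  {0,1,2}  => 0  start
  [1] y  {0,1,2}  => 1  0->1 ok
  [2] x  {3}  => 3  1->3 ok
  [3] y  {0,1,2}  => 2  3->2 ok
  [4] y  {0,1,2}  => 2  2->2 ok
  [5] y  {0,1,2}  => 2  2->2 ok
  [6] y  {0,1,2}  => 2  2->2 ok
  [7] y  {0,1,2}  => 2  2->2 ok
  [8] x  {3}  => 3  2->3 ok
  [9] y  {0,1,2}  => 2  3->2 ok
  [10] x  {3}  => 3  2->3 ok
  [11] y  {0,1,2}  => 2  3->2 ok
  [12] x  {3}  => 3  2->3 ok
  [13] y  {0,1,2}  => 0  3->0 ok
  [14] y  {0,1,2}  => 0  0->0 ok
  [15] y  {0,1,2}  => 1  0->1 ok
  [16] y  {0,1,2}  => 1  1->1 ok
  [17] y  {0,1,2}  => 1  1->1 ok
  [18] y  {0,1,2}  => 1  1->1 ok
  [19] y  {0,1,2}  => 1  1->1 ok
  [20] y  {0,1,2}  => 1  1->1 ok
  [21] x  {3}  => 3  1->3 ok
  [22] x  {3}  => 3  3->3 ok

0,1,3,2,2,2,2,2,3,2,3,2,3,0,0,1,1,1,1,1,1,3,3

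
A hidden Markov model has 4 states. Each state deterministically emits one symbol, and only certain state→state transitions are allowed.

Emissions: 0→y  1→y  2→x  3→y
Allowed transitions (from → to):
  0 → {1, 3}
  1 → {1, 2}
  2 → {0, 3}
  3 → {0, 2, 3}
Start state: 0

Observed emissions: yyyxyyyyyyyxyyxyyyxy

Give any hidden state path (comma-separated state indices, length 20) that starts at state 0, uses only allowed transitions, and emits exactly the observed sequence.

0,3,3,2,0,3,3,0,1,1,1,2,0,3,2,0,1,1,2,3

  pos 0: y in {0,1,3}, choose 0; start
  pos 1: y in {0,1,3}, choose 3; 0->3 ok
  pos 2: y in {0,1,3}, choose 3; 3->3 ok
  pos 3: x in {2}, choose 2; 3->2 ok
  pos 4: y in {0,1,3}, choose 0; 2->0 ok
  pos 5: y in {0,1,3}, choose 3; 0->3 ok
  pos 6: y in {0,1,3}, choose 3; 3->3 ok
  pos 7: y in {0,1,3}, choose 0; 3->0 ok
  pos 8: y in {0,1,3}, choose 1; 0->1 ok
  pos 9: y in {0,1,3}, choose 1; 1->1 ok
  pos 10: y in {0,1,3}, choose 1; 1->1 ok
  pos 11: x in {2}, choose 2; 1->2 ok
  pos 12: y in {0,1,3}, choose 0; 2->0 ok
  pos 13: y in {0,1,3}, choose 3; 0->3 ok
  pos 14: x in {2}, choose 2; 3->2 ok
  pos 15: y in {0,1,3}, choose 0; 2->0 ok
  pos 16: y in {0,1,3}, choose 1; 0->1 ok
  pos 17: y in {0,1,3}, choose 1; 1->1 ok
  pos 18: x in {2}, choose 2; 1->2 ok
  pos 19: y in {0,1,3}, choose 3; 2->3 ok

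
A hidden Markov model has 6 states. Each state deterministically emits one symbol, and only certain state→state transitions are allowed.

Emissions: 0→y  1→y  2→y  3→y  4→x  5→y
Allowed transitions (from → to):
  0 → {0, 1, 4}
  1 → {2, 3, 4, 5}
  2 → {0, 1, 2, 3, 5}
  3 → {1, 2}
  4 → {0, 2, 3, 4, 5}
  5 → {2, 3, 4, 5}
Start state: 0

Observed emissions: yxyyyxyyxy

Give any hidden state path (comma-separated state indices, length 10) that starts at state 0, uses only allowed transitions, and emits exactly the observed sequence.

  [0] y  {0,1,2,3,5}  => 0  start
  [1] x  {4}  => 4  0->4 ok
  [2] y  {0,1,2,3,5}  => 5  4->5 ok
  [3] y  {0,1,2,3,5}  => 2  5->2 ok
  [4] y  {0,1,2,3,5}  => 5  2->5 ok
  [5] x  {4}  => 4  5->4 ok
  [6] y  {0,1,2,3,5}  => 0  4->0 ok
  [7] y  {0,1,2,3,5}  => 0  0->0 ok
  [8] x  {4}  => 4  0->4 ok
  [9] y  {0,1,2,3,5}  => 2  4->2 ok

0,4,5,2,5,4,0,0,4,2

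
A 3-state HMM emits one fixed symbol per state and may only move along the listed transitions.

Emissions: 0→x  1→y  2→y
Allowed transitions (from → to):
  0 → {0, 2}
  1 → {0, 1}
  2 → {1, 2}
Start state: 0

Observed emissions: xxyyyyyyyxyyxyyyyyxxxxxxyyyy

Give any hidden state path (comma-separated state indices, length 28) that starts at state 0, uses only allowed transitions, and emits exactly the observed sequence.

  t0 'x' -> {0}, take 0 (start)
  t1 'x' -> {0}, take 0 (0->0 ok)
  t2 'y' -> {1,2}, take 2 (0->2 ok)
  t3 'y' -> {1,2}, take 2 (2->2 ok)
  t4 'y' -> {1,2}, take 1 (2->1 ok)
  t5 'y' -> {1,2}, take 1 (1->1 ok)
  t6 'y' -> {1,2}, take 1 (1->1 ok)
  t7 'y' -> {1,2}, take 1 (1->1 ok)
  t8 'y' -> {1,2}, take 1 (1->1 ok)
  t9 'x' -> {0}, take 0 (1->0 ok)
  t10 'y' -> {1,2}, take 2 (0->2 ok)
  t11 'y' -> {1,2}, take 1 (2->1 ok)
  t12 'x' -> {0}, take 0 (1->0 ok)
  t13 'y' -> {1,2}, take 2 (0->2 ok)
  t14 'y' -> {1,2}, take 2 (2->2 ok)
  t15 'y' -> {1,2}, take 2 (2->2 ok)
  t16 'y' -> {1,2}, take 1 (2->1 ok)
  t17 'y' -> {1,2}, take 1 (1->1 ok)
  t18 'x' -> {0}, take 0 (1->0 ok)
  t19 'x' -> {0}, take 0 (0->0 ok)
  t20 'x' -> {0}, take 0 (0->0 ok)
  t21 'x' -> {0}, take 0 (0->0 ok)
  t22 'x' -> {0}, take 0 (0->0 ok)
  t23 'x' -> {0}, take 0 (0->0 ok)
  t24 'y' -> {1,2}, take 2 (0->2 ok)
  t25 'y' -> {1,2}, take 2 (2->2 ok)
  t26 'y' -> {1,2}, take 2 (2->2 ok)
  t27 'y' -> {1,2}, take 1 (2->1 ok)

0,0,2,2,1,1,1,1,1,0,2,1,0,2,2,2,1,1,0,0,0,0,0,0,2,2,2,1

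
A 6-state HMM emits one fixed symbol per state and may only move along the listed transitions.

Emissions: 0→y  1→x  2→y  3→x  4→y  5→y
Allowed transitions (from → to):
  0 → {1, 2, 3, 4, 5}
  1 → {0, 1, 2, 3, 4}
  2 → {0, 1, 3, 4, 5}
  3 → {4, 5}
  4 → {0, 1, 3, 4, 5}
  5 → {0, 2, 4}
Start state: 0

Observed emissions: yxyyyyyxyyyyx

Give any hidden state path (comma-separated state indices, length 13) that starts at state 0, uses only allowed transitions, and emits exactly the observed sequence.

0,1,0,2,5,4,0,1,0,2,0,2,3

  t0 'y' -> {0,2,4,5}, take 0 (start)
  t1 'x' -> {1,3}, take 1 (0->1 ok)
  t2 'y' -> {0,2,4,5}, take 0 (1->0 ok)
  t3 'y' -> {0,2,4,5}, take 2 (0->2 ok)
  t4 'y' -> {0,2,4,5}, take 5 (2->5 ok)
  t5 'y' -> {0,2,4,5}, take 4 (5->4 ok)
  t6 'y' -> {0,2,4,5}, take 0 (4->0 ok)
  t7 'x' -> {1,3}, take 1 (0->1 ok)
  t8 'y' -> {0,2,4,5}, take 0 (1->0 ok)
  t9 'y' -> {0,2,4,5}, take 2 (0->2 ok)
  t10 'y' -> {0,2,4,5}, take 0 (2->0 ok)
  t11 'y' -> {0,2,4,5}, take 2 (0->2 ok)
  t12 'x' -> {1,3}, take 3 (2->3 ok)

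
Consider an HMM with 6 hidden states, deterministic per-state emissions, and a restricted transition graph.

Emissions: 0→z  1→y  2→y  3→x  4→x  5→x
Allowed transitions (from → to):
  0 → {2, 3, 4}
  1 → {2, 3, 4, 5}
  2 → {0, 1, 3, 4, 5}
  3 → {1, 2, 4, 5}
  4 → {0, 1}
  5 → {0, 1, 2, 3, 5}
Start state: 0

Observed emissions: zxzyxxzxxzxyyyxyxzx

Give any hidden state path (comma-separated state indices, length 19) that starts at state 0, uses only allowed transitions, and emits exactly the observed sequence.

  0: obs=z cand={0} pick 0 [start]
  1: obs=x cand={3,4,5} pick 4 [0->4 ok]
  2: obs=z cand={0} pick 0 [4->0 ok]
  3: obs=y cand={1,2} pick 2 [0->2 ok]
  4: obs=x cand={3,4,5} pick 3 [2->3 ok]
  5: obs=x cand={3,4,5} pick 4 [3->4 ok]
  6: obs=z cand={0} pick 0 [4->0 ok]
  7: obs=x cand={3,4,5} pick 3 [0->3 ok]
  8: obs=x cand={3,4,5} pick 5 [3->5 ok]
  9: obs=z cand={0} pick 0 [5->0 ok]
  10: obs=x cand={3,4,5} pick 3 [0->3 ok]
  11: obs=y cand={1,2} pick 1 [3->1 ok]
  12: obs=y cand={1,2} pick 2 [1->2 ok]
  13: obs=y cand={1,2} pick 1 [2->1 ok]
  14: obs=x cand={3,4,5} pick 4 [1->4 ok]
  15: obs=y cand={1,2} pick 1 [4->1 ok]
  16: obs=x cand={3,4,5} pick 5 [1->5 ok]
  17: obs=z cand={0} pick 0 [5->0 ok]
  18: obs=x cand={3,4,5} pick 4 [0->4 ok]

0,4,0,2,3,4,0,3,5,0,3,1,2,1,4,1,5,0,4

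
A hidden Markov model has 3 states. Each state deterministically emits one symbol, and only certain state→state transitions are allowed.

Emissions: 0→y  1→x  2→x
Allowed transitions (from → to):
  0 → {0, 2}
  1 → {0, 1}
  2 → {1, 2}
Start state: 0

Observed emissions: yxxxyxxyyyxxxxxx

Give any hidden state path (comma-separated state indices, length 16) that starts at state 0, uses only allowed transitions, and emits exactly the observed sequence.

0,2,1,1,0,2,1,0,0,0,2,2,2,2,2,1

  pos 0: y in {0}, choose 0; start
  pos 1: x in {1,2}, choose 2; 0->2 ok
  pos 2: x in {1,2}, choose 1; 2->1 ok
  pos 3: x in {1,2}, choose 1; 1->1 ok
  pos 4: y in {0}, choose 0; 1->0 ok
  pos 5: x in {1,2}, choose 2; 0->2 ok
  pos 6: x in {1,2}, choose 1; 2->1 ok
  pos 7: y in {0}, choose 0; 1->0 ok
  pos 8: y in {0}, choose 0; 0->0 ok
  pos 9: y in {0}, choose 0; 0->0 ok
  pos 10: x in {1,2}, choose 2; 0->2 ok
  pos 11: x in {1,2}, choose 2; 2->2 ok
  pos 12: x in {1,2}, choose 2; 2->2 ok
  pos 13: x in {1,2}, choose 2; 2->2 ok
  pos 14: x in {1,2}, choose 2; 2->2 ok
  pos 15: x in {1,2}, choose 1; 2->1 ok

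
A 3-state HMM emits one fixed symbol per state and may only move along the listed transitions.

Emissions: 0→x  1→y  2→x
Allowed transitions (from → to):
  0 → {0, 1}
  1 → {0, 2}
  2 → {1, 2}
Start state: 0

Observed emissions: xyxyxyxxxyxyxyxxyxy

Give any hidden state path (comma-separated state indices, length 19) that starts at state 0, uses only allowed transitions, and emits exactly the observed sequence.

0,1,0,1,0,1,2,2,2,1,2,1,2,1,2,2,1,0,1

  pos 0: x in {0,2}, choose 0; start
  pos 1: y in {1}, choose 1; 0->1 ok
  pos 2: x in {0,2}, choose 0; 1->0 ok
  pos 3: y in {1}, choose 1; 0->1 ok
  pos 4: x in {0,2}, choose 0; 1->0 ok
  pos 5: y in {1}, choose 1; 0->1 ok
  pos 6: x in {0,2}, choose 2; 1->2 ok
  pos 7: x in {0,2}, choose 2; 2->2 ok
  pos 8: x in {0,2}, choose 2; 2->2 ok
  pos 9: y in {1}, choose 1; 2->1 ok
  pos 10: x in {0,2}, choose 2; 1->2 ok
  pos 11: y in {1}, choose 1; 2->1 ok
  pos 12: x in {0,2}, choose 2; 1->2 ok
  pos 13: y in {1}, choose 1; 2->1 ok
  pos 14: x in {0,2}, choose 2; 1->2 ok
  pos 15: x in {0,2}, choose 2; 2->2 ok
  pos 16: y in {1}, choose 1; 2->1 ok
  pos 17: x in {0,2}, choose 0; 1->0 ok
  pos 18: y in {1}, choose 1; 0->1 ok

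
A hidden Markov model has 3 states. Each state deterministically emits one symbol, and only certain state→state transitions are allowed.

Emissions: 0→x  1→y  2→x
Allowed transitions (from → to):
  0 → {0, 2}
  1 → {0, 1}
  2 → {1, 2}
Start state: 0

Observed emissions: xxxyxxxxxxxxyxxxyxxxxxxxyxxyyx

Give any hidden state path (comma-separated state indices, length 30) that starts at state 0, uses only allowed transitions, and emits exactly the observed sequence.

  pos 0: x in {0,2}, choose 0; start
  pos 1: x in {0,2}, choose 0; 0->0 ok
  pos 2: x in {0,2}, choose 2; 0->2 ok
  pos 3: y in {1}, choose 1; 2->1 ok
  pos 4: x in {0,2}, choose 0; 1->0 ok
  pos 5: x in {0,2}, choose 0; 0->0 ok
  pos 6: x in {0,2}, choose 0; 0->0 ok
  pos 7: x in {0,2}, choose 0; 0->0 ok
  pos 8: x in {0,2}, choose 0; 0->0 ok
  pos 9: x in {0,2}, choose 2; 0->2 ok
  pos 10: x in {0,2}, choose 2; 2->2 ok
  pos 11: x in {0,2}, choose 2; 2->2 ok
  pos 12: y in {1}, choose 1; 2->1 ok
  pos 13: x in {0,2}, choose 0; 1->0 ok
  pos 14: x in {0,2}, choose 2; 0->2 ok
  pos 15: x in {0,2}, choose 2; 2->2 ok
  pos 16: y in {1}, choose 1; 2->1 ok
  pos 17: x in {0,2}, choose 0; 1->0 ok
  pos 18: x in {0,2}, choose 0; 0->0 ok
  pos 19: x in {0,2}, choose 0; 0->0 ok
  pos 20: x in {0,2}, choose 0; 0->0 ok
  pos 21: x in {0,2}, choose 2; 0->2 ok
  pos 22: x in {0,2}, choose 2; 2->2 ok
  pos 23: x in {0,2}, choose 2; 2->2 ok
  pos 24: y in {1}, choose 1; 2->1 ok
  pos 25: x in {0,2}, choose 0; 1->0 ok
  pos 26: x in {0,2}, choose 2; 0->2 ok
  pos 27: y in {1}, choose 1; 2->1 ok
  pos 28: y in {1}, choose 1; 1->1 ok
  pos 29: x in {0,2}, choose 0; 1->0 ok

0,0,2,1,0,0,0,0,0,2,2,2,1,0,2,2,1,0,0,0,0,2,2,2,1,0,2,1,1,0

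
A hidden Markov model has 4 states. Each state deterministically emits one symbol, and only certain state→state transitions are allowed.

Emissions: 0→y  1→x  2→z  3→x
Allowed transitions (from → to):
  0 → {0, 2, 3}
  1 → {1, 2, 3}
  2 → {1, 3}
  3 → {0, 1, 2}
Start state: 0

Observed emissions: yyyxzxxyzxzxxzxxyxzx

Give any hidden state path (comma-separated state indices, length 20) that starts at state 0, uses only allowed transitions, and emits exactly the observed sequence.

0,0,0,3,2,1,3,0,2,3,2,1,3,2,1,3,0,3,2,3

  pos 0: y in {0}, choose 0; start
  pos 1: y in {0}, choose 0; 0->0 ok
  pos 2: y in {0}, choose 0; 0->0 ok
  pos 3: x in {1,3}, choose 3; 0->3 ok
  pos 4: z in {2}, choose 2; 3->2 ok
  pos 5: x in {1,3}, choose 1; 2->1 ok
  pos 6: x in {1,3}, choose 3; 1->3 ok
  pos 7: y in {0}, choose 0; 3->0 ok
  pos 8: z in {2}, choose 2; 0->2 ok
  pos 9: x in {1,3}, choose 3; 2->3 ok
  pos 10: z in {2}, choose 2; 3->2 ok
  pos 11: x in {1,3}, choose 1; 2->1 ok
  pos 12: x in {1,3}, choose 3; 1->3 ok
  pos 13: z in {2}, choose 2; 3->2 ok
  pos 14: x in {1,3}, choose 1; 2->1 ok
  pos 15: x in {1,3}, choose 3; 1->3 ok
  pos 16: y in {0}, choose 0; 3->0 ok
  pos 17: x in {1,3}, choose 3; 0->3 ok
  pos 18: z in {2}, choose 2; 3->2 ok
  pos 19: x in {1,3}, choose 3; 2->3 ok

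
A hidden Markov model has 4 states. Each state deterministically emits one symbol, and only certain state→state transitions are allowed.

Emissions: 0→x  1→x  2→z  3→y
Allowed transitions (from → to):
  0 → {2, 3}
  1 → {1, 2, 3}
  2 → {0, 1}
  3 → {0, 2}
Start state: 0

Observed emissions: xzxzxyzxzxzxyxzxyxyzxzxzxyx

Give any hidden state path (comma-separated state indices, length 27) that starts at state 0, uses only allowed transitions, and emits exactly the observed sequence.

0,2,1,2,1,3,2,1,2,0,2,0,3,0,2,1,3,0,3,2,0,2,0,2,0,3,0

  0: obs=x cand={0,1} pick 0 [start]
  1: obs=z cand={2} pick 2 [0->2 ok]
  2: obs=x cand={0,1} pick 1 [2->1 ok]
  3: obs=z cand={2} pick 2 [1->2 ok]
  4: obs=x cand={0,1} pick 1 [2->1 ok]
  5: obs=y cand={3} pick 3 [1->3 ok]
  6: obs=z cand={2} pick 2 [3->2 ok]
  7: obs=x cand={0,1} pick 1 [2->1 ok]
  8: obs=z cand={2} pick 2 [1->2 ok]
  9: obs=x cand={0,1} pick 0 [2->0 ok]
  10: obs=z cand={2} pick 2 [0->2 ok]
  11: obs=x cand={0,1} pick 0 [2->0 ok]
  12: obs=y cand={3} pick 3 [0->3 ok]
  13: obs=x cand={0,1} pick 0 [3->0 ok]
  14: obs=z cand={2} pick 2 [0->2 ok]
  15: obs=x cand={0,1} pick 1 [2->1 ok]
  16: obs=y cand={3} pick 3 [1->3 ok]
  17: obs=x cand={0,1} pick 0 [3->0 ok]
  18: obs=y cand={3} pick 3 [0->3 ok]
  19: obs=z cand={2} pick 2 [3->2 ok]
  20: obs=x cand={0,1} pick 0 [2->0 ok]
  21: obs=z cand={2} pick 2 [0->2 ok]
  22: obs=x cand={0,1} pick 0 [2->0 ok]
  23: obs=z cand={2} pick 2 [0->2 ok]
  24: obs=x cand={0,1} pick 0 [2->0 ok]
  25: obs=y cand={3} pick 3 [0->3 ok]
  26: obs=x cand={0,1} pick 0 [3->0 ok]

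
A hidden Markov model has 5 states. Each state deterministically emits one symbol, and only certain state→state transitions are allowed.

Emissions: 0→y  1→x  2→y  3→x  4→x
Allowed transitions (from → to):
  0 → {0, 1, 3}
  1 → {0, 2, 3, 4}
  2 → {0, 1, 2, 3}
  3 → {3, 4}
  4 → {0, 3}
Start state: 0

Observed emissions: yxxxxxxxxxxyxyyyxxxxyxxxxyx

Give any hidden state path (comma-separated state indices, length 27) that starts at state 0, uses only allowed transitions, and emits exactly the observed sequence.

  pos 0: y in {0,2}, choose 0; start
  pos 1: x in {1,3,4}, choose 1; 0->1 ok
  pos 2: x in {1,3,4}, choose 4; 1->4 ok
  pos 3: x in {1,3,4}, choose 3; 4->3 ok
  pos 4: x in {1,3,4}, choose 4; 3->4 ok
  pos 5: x in {1,3,4}, choose 3; 4->3 ok
  pos 6: x in {1,3,4}, choose 4; 3->4 ok
  pos 7: x in {1,3,4}, choose 3; 4->3 ok
  pos 8: x in {1,3,4}, choose 3; 3->3 ok
  pos 9: x in {1,3,4}, choose 3; 3->3 ok
  pos 10: x in {1,3,4}, choose 4; 3->4 ok
  pos 11: y in {0,2}, choose 0; 4->0 ok
  pos 12: x in {1,3,4}, choose 1; 0->1 ok
  pos 13: y in {0,2}, choose 0; 1->0 ok
  pos 14: y in {0,2}, choose 0; 0->0 ok
  pos 15: y in {0,2}, choose 0; 0->0 ok
  pos 16: x in {1,3,4}, choose 3; 0->3 ok
  pos 17: x in {1,3,4}, choose 3; 3->3 ok
  pos 18: x in {1,3,4}, choose 3; 3->3 ok
  pos 19: x in {1,3,4}, choose 4; 3->4 ok
  pos 20: y in {0,2}, choose 0; 4->0 ok
  pos 21: x in {1,3,4}, choose 3; 0->3 ok
  pos 22: x in {1,3,4}, choose 4; 3->4 ok
  pos 23: x in {1,3,4}, choose 3; 4->3 ok
  pos 24: x in {1,3,4}, choose 4; 3->4 ok
  pos 25: y in {0,2}, choose 0; 4->0 ok
  pos 26: x in {1,3,4}, choose 1; 0->1 ok

0,1,4,3,4,3,4,3,3,3,4,0,1,0,0,0,3,3,3,4,0,3,4,3,4,0,1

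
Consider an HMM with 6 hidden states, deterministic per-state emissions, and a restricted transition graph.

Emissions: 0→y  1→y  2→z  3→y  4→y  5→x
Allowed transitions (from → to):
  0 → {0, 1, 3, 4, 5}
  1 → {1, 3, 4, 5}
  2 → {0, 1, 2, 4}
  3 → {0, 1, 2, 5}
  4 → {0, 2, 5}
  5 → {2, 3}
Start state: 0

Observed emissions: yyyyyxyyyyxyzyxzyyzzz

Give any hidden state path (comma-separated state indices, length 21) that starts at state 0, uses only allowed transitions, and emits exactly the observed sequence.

0,1,1,4,0,5,3,1,1,4,5,3,2,4,5,2,1,4,2,2,2

  t0 'y' -> {0,1,3,4}, take 0 (start)
  t1 'y' -> {0,1,3,4}, take 1 (0->1 ok)
  t2 'y' -> {0,1,3,4}, take 1 (1->1 ok)
  t3 'y' -> {0,1,3,4}, take 4 (1->4 ok)
  t4 'y' -> {0,1,3,4}, take 0 (4->0 ok)
  t5 'x' -> {5}, take 5 (0->5 ok)
  t6 'y' -> {0,1,3,4}, take 3 (5->3 ok)
  t7 'y' -> {0,1,3,4}, take 1 (3->1 ok)
  t8 'y' -> {0,1,3,4}, take 1 (1->1 ok)
  t9 'y' -> {0,1,3,4}, take 4 (1->4 ok)
  t10 'x' -> {5}, take 5 (4->5 ok)
  t11 'y' -> {0,1,3,4}, take 3 (5->3 ok)
  t12 'z' -> {2}, take 2 (3->2 ok)
  t13 'y' -> {0,1,3,4}, take 4 (2->4 ok)
  t14 'x' -> {5}, take 5 (4->5 ok)
  t15 'z' -> {2}, take 2 (5->2 ok)
  t16 'y' -> {0,1,3,4}, take 1 (2->1 ok)
  t17 'y' -> {0,1,3,4}, take 4 (1->4 ok)
  t18 'z' -> {2}, take 2 (4->2 ok)
  t19 'z' -> {2}, take 2 (2->2 ok)
  t20 'z' -> {2}, take 2 (2->2 ok)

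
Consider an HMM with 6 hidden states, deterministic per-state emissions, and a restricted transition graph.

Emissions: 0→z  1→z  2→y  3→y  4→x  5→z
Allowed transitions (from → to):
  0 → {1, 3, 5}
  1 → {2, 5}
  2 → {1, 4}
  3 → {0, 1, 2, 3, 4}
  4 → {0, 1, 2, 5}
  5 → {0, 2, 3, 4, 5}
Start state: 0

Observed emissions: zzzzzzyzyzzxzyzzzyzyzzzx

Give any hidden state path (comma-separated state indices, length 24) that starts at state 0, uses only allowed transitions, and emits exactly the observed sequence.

  0: obs=z cand={0,1,5} pick 0 [start]
  1: obs=z cand={0,1,5} pick 1 [0->1 ok]
  2: obs=z cand={0,1,5} pick 5 [1->5 ok]
  3: obs=z cand={0,1,5} pick 5 [5->5 ok]
  4: obs=z cand={0,1,5} pick 0 [5->0 ok]
  5: obs=z cand={0,1,5} pick 1 [0->1 ok]
  6: obs=y cand={2,3} pick 2 [1->2 ok]
  7: obs=z cand={0,1,5} pick 1 [2->1 ok]
  8: obs=y cand={2,3} pick 2 [1->2 ok]
  9: obs=z cand={0,1,5} pick 1 [2->1 ok]
  10: obs=z cand={0,1,5} pick 5 [1->5 ok]
  11: obs=x cand={4} pick 4 [5->4 ok]
  12: obs=z cand={0,1,5} pick 0 [4->0 ok]
  13: obs=y cand={2,3} pick 3 [0->3 ok]
  14: obs=z cand={0,1,5} pick 0 [3->0 ok]
  15: obs=z cand={0,1,5} pick 1 [0->1 ok]
  16: obs=z cand={0,1,5} pick 5 [1->5 ok]
  17: obs=y cand={2,3} pick 3 [5->3 ok]
  18: obs=z cand={0,1,5} pick 1 [3->1 ok]
  19: obs=y cand={2,3} pick 2 [1->2 ok]
  20: obs=z cand={0,1,5} pick 1 [2->1 ok]
  21: obs=z cand={0,1,5} pick 5 [1->5 ok]
  22: obs=z cand={0,1,5} pick 5 [5->5 ok]
  23: obs=x cand={4} pick 4 [5->4 ok]

0,1,5,5,0,1,2,1,2,1,5,4,0,3,0,1,5,3,1,2,1,5,5,4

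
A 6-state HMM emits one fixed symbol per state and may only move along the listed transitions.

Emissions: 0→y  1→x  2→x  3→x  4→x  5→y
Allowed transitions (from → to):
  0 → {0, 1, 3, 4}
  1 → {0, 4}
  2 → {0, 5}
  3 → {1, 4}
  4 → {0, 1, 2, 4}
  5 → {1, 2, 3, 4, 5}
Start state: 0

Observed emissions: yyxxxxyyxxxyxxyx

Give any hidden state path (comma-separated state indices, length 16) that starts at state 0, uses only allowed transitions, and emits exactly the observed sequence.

0,0,4,1,4,1,0,0,4,4,2,0,4,2,0,1

  0: obs=y cand={0,5} pick 0 [start]
  1: obs=y cand={0,5} pick 0 [0->0 ok]
  2: obs=x cand={1,2,3,4} pick 4 [0->4 ok]
  3: obs=x cand={1,2,3,4} pick 1 [4->1 ok]
  4: obs=x cand={1,2,3,4} pick 4 [1->4 ok]
  5: obs=x cand={1,2,3,4} pick 1 [4->1 ok]
  6: obs=y cand={0,5} pick 0 [1->0 ok]
  7: obs=y cand={0,5} pick 0 [0->0 ok]
  8: obs=x cand={1,2,3,4} pick 4 [0->4 ok]
  9: obs=x cand={1,2,3,4} pick 4 [4->4 ok]
  10: obs=x cand={1,2,3,4} pick 2 [4->2 ok]
  11: obs=y cand={0,5} pick 0 [2->0 ok]
  12: obs=x cand={1,2,3,4} pick 4 [0->4 ok]
  13: obs=x cand={1,2,3,4} pick 2 [4->2 ok]
  14: obs=y cand={0,5} pick 0 [2->0 ok]
  15: obs=x cand={1,2,3,4} pick 1 [0->1 ok]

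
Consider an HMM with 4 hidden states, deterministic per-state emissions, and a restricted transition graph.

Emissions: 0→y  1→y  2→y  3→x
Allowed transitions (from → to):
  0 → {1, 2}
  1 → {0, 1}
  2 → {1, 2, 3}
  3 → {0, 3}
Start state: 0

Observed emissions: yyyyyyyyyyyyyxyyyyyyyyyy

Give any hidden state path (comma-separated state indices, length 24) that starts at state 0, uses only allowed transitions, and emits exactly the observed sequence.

  0: obs=y cand={0,1,2} pick 0 [start]
  1: obs=y cand={0,1,2} pick 2 [0->2 ok]
  2: obs=y cand={0,1,2} pick 1 [2->1 ok]
  3: obs=y cand={0,1,2} pick 1 [1->1 ok]
  4: obs=y cand={0,1,2} pick 1 [1->1 ok]
  5: obs=y cand={0,1,2} pick 0 [1->0 ok]
  6: obs=y cand={0,1,2} pick 2 [0->2 ok]
  7: obs=y cand={0,1,2} pick 1 [2->1 ok]
  8: obs=y cand={0,1,2} pick 0 [1->0 ok]
  9: obs=y cand={0,1,2} pick 1 [0->1 ok]
  10: obs=y cand={0,1,2} pick 1 [1->1 ok]
  11: obs=y cand={0,1,2} pick 0 [1->0 ok]
  12: obs=y cand={0,1,2} pick 2 [0->2 ok]
  13: obs=x cand={3} pick 3 [2->3 ok]
  14: obs=y cand={0,1,2} pick 0 [3->0 ok]
  15: obs=y cand={0,1,2} pick 1 [0->1 ok]
  16: obs=y cand={0,1,2} pick 1 [1->1 ok]
  17: obs=y cand={0,1,2} pick 0 [1->0 ok]
  18: obs=y cand={0,1,2} pick 2 [0->2 ok]
  19: obs=y cand={0,1,2} pick 1 [2->1 ok]
  20: obs=y cand={0,1,2} pick 0 [1->0 ok]
  21: obs=y cand={0,1,2} pick 1 [0->1 ok]
  22: obs=y cand={0,1,2} pick 0 [1->0 ok]
  23: obs=y cand={0,1,2} pick 2 [0->2 ok]

0,2,1,1,1,0,2,1,0,1,1,0,2,3,0,1,1,0,2,1,0,1,0,2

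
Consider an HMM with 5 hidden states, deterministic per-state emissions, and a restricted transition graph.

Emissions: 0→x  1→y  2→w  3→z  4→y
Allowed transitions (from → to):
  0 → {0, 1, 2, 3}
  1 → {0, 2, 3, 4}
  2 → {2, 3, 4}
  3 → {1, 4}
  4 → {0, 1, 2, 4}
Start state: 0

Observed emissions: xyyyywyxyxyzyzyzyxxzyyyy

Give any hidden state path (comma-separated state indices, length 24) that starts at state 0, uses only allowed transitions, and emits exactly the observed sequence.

0,1,4,1,4,2,4,0,1,0,1,3,1,3,1,3,1,0,0,3,4,4,4,4

  pos 0: x in {0}, choose 0; start
  pos 1: y in {1,4}, choose 1; 0->1 ok
  pos 2: y in {1,4}, choose 4; 1->4 ok
  pos 3: y in {1,4}, choose 1; 4->1 ok
  pos 4: y in {1,4}, choose 4; 1->4 ok
  pos 5: w in {2}, choose 2; 4->2 ok
  pos 6: y in {1,4}, choose 4; 2->4 ok
  pos 7: x in {0}, choose 0; 4->0 ok
  pos 8: y in {1,4}, choose 1; 0->1 ok
  pos 9: x in {0}, choose 0; 1->0 ok
  pos 10: y in {1,4}, choose 1; 0->1 ok
  pos 11: z in {3}, choose 3; 1->3 ok
  pos 12: y in {1,4}, choose 1; 3->1 ok
  pos 13: z in {3}, choose 3; 1->3 ok
  pos 14: y in {1,4}, choose 1; 3->1 ok
  pos 15: z in {3}, choose 3; 1->3 ok
  pos 16: y in {1,4}, choose 1; 3->1 ok
  pos 17: x in {0}, choose 0; 1->0 ok
  pos 18: x in {0}, choose 0; 0->0 ok
  pos 19: z in {3}, choose 3; 0->3 ok
  pos 20: y in {1,4}, choose 4; 3->4 ok
  pos 21: y in {1,4}, choose 4; 4->4 ok
  pos 22: y in {1,4}, choose 4; 4->4 ok
  pos 23: y in {1,4}, choose 4; 4->4 ok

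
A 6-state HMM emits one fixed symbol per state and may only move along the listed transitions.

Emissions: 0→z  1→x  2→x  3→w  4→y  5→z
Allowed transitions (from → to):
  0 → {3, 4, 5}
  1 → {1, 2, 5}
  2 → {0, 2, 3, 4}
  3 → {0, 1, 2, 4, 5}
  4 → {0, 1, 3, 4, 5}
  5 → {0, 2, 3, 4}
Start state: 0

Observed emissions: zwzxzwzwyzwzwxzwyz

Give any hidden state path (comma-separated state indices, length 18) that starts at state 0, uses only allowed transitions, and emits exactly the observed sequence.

0,3,5,2,0,3,0,3,4,0,3,0,3,1,5,3,4,0

  pos 0: z in {0,5}, choose 0; start
  pos 1: w in {3}, choose 3; 0->3 ok
  pos 2: z in {0,5}, choose 5; 3->5 ok
  pos 3: x in {1,2}, choose 2; 5->2 ok
  pos 4: z in {0,5}, choose 0; 2->0 ok
  pos 5: w in {3}, choose 3; 0->3 ok
  pos 6: z in {0,5}, choose 0; 3->0 ok
  pos 7: w in {3}, choose 3; 0->3 ok
  pos 8: y in {4}, choose 4; 3->4 ok
  pos 9: z in {0,5}, choose 0; 4->0 ok
  pos 10: w in {3}, choose 3; 0->3 ok
  pos 11: z in {0,5}, choose 0; 3->0 ok
  pos 12: w in {3}, choose 3; 0->3 ok
  pos 13: x in {1,2}, choose 1; 3->1 ok
  pos 14: z in {0,5}, choose 5; 1->5 ok
  pos 15: w in {3}, choose 3; 5->3 ok
  pos 16: y in {4}, choose 4; 3->4 ok
  pos 17: z in {0,5}, choose 0; 4->0 ok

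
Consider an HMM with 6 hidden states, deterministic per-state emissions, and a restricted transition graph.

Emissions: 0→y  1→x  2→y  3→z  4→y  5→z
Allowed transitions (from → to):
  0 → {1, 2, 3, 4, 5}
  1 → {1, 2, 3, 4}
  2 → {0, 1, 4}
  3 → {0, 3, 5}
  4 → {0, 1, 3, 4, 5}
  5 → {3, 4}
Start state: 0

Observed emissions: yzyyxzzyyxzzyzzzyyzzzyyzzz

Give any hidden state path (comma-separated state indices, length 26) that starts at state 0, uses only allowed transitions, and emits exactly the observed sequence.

0,3,0,2,1,3,3,0,2,1,3,5,4,3,5,3,0,4,3,3,5,4,0,5,3,3

  t0 'y' -> {0,2,4}, take 0 (start)
  t1 'z' -> {3,5}, take 3 (0->3 ok)
  t2 'y' -> {0,2,4}, take 0 (3->0 ok)
  t3 'y' -> {0,2,4}, take 2 (0->2 ok)
  t4 'x' -> {1}, take 1 (2->1 ok)
  t5 'z' -> {3,5}, take 3 (1->3 ok)
  t6 'z' -> {3,5}, take 3 (3->3 ok)
  t7 'y' -> {0,2,4}, take 0 (3->0 ok)
  t8 'y' -> {0,2,4}, take 2 (0->2 ok)
  t9 'x' -> {1}, take 1 (2->1 ok)
  t10 'z' -> {3,5}, take 3 (1->3 ok)
  t11 'z' -> {3,5}, take 5 (3->5 ok)
  t12 'y' -> {0,2,4}, take 4 (5->4 ok)
  t13 'z' -> {3,5}, take 3 (4->3 ok)
  t14 'z' -> {3,5}, take 5 (3->5 ok)
  t15 'z' -> {3,5}, take 3 (5->3 ok)
  t16 'y' -> {0,2,4}, take 0 (3->0 ok)
  t17 'y' -> {0,2,4}, take 4 (0->4 ok)
  t18 'z' -> {3,5}, take 3 (4->3 ok)
  t19 'z' -> {3,5}, take 3 (3->3 ok)
  t20 'z' -> {3,5}, take 5 (3->5 ok)
  t21 'y' -> {0,2,4}, take 4 (5->4 ok)
  t22 'y' -> {0,2,4}, take 0 (4->0 ok)
  t23 'z' -> {3,5}, take 5 (0->5 ok)
  t24 'z' -> {3,5}, take 3 (5->3 ok)
  t25 'z' -> {3,5}, take 3 (3->3 ok)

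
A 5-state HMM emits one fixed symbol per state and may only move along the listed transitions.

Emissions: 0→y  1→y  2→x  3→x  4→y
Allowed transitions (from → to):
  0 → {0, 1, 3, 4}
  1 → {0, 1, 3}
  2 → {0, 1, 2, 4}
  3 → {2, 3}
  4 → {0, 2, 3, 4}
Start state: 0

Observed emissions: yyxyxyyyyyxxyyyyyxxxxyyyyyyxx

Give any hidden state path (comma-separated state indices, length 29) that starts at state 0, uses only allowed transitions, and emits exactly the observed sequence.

  pos 0: y in {0,1,4}, choose 0; start
  pos 1: y in {0,1,4}, choose 4; 0->4 ok
  pos 2: x in {2,3}, choose 2; 4->2 ok
  pos 3: y in {0,1,4}, choose 4; 2->4 ok
  pos 4: x in {2,3}, choose 2; 4->2 ok
  pos 5: y in {0,1,4}, choose 1; 2->1 ok
  pos 6: y in {0,1,4}, choose 0; 1->0 ok
  pos 7: y in {0,1,4}, choose 1; 0->1 ok
  pos 8: y in {0,1,4}, choose 0; 1->0 ok
  pos 9: y in {0,1,4}, choose 4; 0->4 ok
  pos 10: x in {2,3}, choose 2; 4->2 ok
  pos 11: x in {2,3}, choose 2; 2->2 ok
  pos 12: y in {0,1,4}, choose 0; 2->0 ok
  pos 13: y in {0,1,4}, choose 1; 0->1 ok
  pos 14: y in {0,1,4}, choose 0; 1->0 ok
  pos 15: y in {0,1,4}, choose 0; 0->0 ok
  pos 16: y in {0,1,4}, choose 1; 0->1 ok
  pos 17: x in {2,3}, choose 3; 1->3 ok
  pos 18: x in {2,3}, choose 2; 3->2 ok
  pos 19: x in {2,3}, choose 2; 2->2 ok
  pos 20: x in {2,3}, choose 2; 2->2 ok
  pos 21: y in {0,1,4}, choose 0; 2->0 ok
  pos 22: y in {0,1,4}, choose 4; 0->4 ok
  pos 23: y in {0,1,4}, choose 4; 4->4 ok
  pos 24: y in {0,1,4}, choose 0; 4->0 ok
  pos 25: y in {0,1,4}, choose 0; 0->0 ok
  pos 26: y in {0,1,4}, choose 4; 0->4 ok
  pos 27: x in {2,3}, choose 3; 4->3 ok
  pos 28: x in {2,3}, choose 2; 3->2 ok

0,4,2,4,2,1,0,1,0,4,2,2,0,1,0,0,1,3,2,2,2,0,4,4,0,0,4,3,2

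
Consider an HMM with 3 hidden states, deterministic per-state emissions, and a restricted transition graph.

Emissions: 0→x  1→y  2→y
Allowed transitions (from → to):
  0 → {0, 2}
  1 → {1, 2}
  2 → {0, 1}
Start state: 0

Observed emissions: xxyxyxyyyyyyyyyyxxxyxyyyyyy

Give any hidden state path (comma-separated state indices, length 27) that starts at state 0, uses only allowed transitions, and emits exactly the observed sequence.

  t0 'x' -> {0}, take 0 (start)
  t1 'x' -> {0}, take 0 (0->0 ok)
  t2 'y' -> {1,2}, take 2 (0->2 ok)
  t3 'x' -> {0}, take 0 (2->0 ok)
  t4 'y' -> {1,2}, take 2 (0->2 ok)
  t5 'x' -> {0}, take 0 (2->0 ok)
  t6 'y' -> {1,2}, take 2 (0->2 ok)
  t7 'y' -> {1,2}, take 1 (2->1 ok)
  t8 'y' -> {1,2}, take 1 (1->1 ok)
  t9 'y' -> {1,2}, take 1 (1->1 ok)
  t10 'y' -> {1,2}, take 2 (1->2 ok)
  t11 'y' -> {1,2}, take 1 (2->1 ok)
  t12 'y' -> {1,2}, take 1 (1->1 ok)
  t13 'y' -> {1,2}, take 1 (1->1 ok)
  t14 'y' -> {1,2}, take 1 (1->1 ok)
  t15 'y' -> {1,2}, take 2 (1->2 ok)
  t16 'x' -> {0}, take 0 (2->0 ok)
  t17 'x' -> {0}, take 0 (0->0 ok)
  t18 'x' -> {0}, take 0 (0->0 ok)
  t19 'y' -> {1,2}, take 2 (0->2 ok)
  t20 'x' -> {0}, take 0 (2->0 ok)
  t21 'y' -> {1,2}, take 2 (0->2 ok)
  t22 'y' -> {1,2}, take 1 (2->1 ok)
  t23 'y' -> {1,2}, take 1 (1->1 ok)
  t24 'y' -> {1,2}, take 2 (1->2 ok)
  t25 'y' -> {1,2}, take 1 (2->1 ok)
  t26 'y' -> {1,2}, take 1 (1->1 ok)

0,0,2,0,2,0,2,1,1,1,2,1,1,1,1,2,0,0,0,2,0,2,1,1,2,1,1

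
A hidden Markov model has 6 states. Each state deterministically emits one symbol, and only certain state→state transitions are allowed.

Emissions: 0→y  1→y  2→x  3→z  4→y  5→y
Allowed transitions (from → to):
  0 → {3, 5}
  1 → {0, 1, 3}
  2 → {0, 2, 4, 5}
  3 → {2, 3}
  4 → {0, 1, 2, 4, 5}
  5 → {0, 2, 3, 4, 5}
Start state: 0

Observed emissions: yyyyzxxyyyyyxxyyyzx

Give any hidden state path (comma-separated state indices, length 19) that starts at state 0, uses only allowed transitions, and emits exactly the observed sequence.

0,5,4,0,3,2,2,0,5,0,5,4,2,2,4,4,0,3,2

  [0] y  {0,1,4,5}  => 0  start
  [1] y  {0,1,4,5}  => 5  0->5 ok
  [2] y  {0,1,4,5}  => 4  5->4 ok
  [3] y  {0,1,4,5}  => 0  4->0 ok
  [4] z  {3}  => 3  0->3 ok
  [5] x  {2}  => 2  3->2 ok
  [6] x  {2}  => 2  2->2 ok
  [7] y  {0,1,4,5}  => 0  2->0 ok
  [8] y  {0,1,4,5}  => 5  0->5 ok
  [9] y  {0,1,4,5}  => 0  5->0 ok
  [10] y  {0,1,4,5}  => 5  0->5 ok
  [11] y  {0,1,4,5}  => 4  5->4 ok
  [12] x  {2}  => 2  4->2 ok
  [13] x  {2}  => 2  2->2 ok
  [14] y  {0,1,4,5}  => 4  2->4 ok
  [15] y  {0,1,4,5}  => 4  4->4 ok
  [16] y  {0,1,4,5}  => 0  4->0 ok
  [17] z  {3}  => 3  0->3 ok
  [18] x  {2}  => 2  3->2 ok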